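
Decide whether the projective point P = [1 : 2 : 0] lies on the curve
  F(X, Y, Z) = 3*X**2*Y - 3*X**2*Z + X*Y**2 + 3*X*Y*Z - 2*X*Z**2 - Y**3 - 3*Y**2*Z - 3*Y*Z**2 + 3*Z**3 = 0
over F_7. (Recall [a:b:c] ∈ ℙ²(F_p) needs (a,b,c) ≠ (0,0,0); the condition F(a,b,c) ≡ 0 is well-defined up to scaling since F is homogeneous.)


F(1,2,0) ≡ 2 (mod 7); P is NOT on the curve.

Evaluate F(1, 2, 0) term-by-term (mod 7).
  3*X**2*Y ↦ 3·1·2·1 = 6
  -3*X**2*Z ↦ -3·1·1·0 = 0
  X*Y**2 ↦ 1·1·4·1 = 4
  3*X*Y*Z ↦ 3·1·2·0 = 0
  -2*X*Z**2 ↦ -2·1·1·0 = 0
  -Y**3 ↦ -1·1·8·1 = -8
  -3*Y**2*Z ↦ -3·1·4·0 = 0
  -3*Y*Z**2 ↦ -3·1·2·0 = 0
  3*Z**3 ↦ 3·1·1·0 = 0
Sum: F(1, 2, 0) = (6) + (0) + (4) + (0) + (0) + (-8) + (0) + (0) + (0) = 2.
Reducing mod 7: 2 ≡ 2 (mod 7).
Since F(a, b, c) ≡ 2 ≠ 0 (mod 7), P does NOT lie on the curve.


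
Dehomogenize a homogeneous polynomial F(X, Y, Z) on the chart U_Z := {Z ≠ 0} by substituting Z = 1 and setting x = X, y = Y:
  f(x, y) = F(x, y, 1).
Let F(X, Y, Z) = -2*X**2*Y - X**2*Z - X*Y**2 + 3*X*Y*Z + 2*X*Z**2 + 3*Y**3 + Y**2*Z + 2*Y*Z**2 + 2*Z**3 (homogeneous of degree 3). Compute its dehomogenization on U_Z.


f(x, y) = -2*x**2*y - x**2 - x*y**2 + 3*x*y + 2*x + 3*y**3 + y**2 + 2*y + 2

On U_Z we set Z = 1. Each monomial c·X^i·Y^j·Z^k in F becomes c·x^i·y^j·1^k = c·x^i·y^j.
Substituting Z = 1: F(X, Y, 1) = -2*x**2*y - x**2 - x*y**2 + 3*x*y + 2*x + 3*y**3 + y**2 + 2*y + 2.
Note: deg(f) ≤ deg(F) = 3; strict inequality happens when F is divisible by Z (lost terms).


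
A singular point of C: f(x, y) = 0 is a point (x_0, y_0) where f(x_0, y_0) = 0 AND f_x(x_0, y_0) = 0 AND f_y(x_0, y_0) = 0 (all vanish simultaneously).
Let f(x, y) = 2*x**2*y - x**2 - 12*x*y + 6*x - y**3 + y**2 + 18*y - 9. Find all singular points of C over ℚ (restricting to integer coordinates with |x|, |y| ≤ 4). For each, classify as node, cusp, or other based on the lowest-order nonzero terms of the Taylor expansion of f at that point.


Singular points: {(3, 0)}; classification: node.

Compute partial derivatives:
  f_x = 4*x*y - 2*x - 12*y + 6.
  f_y = 2*x**2 - 12*x - 3*y**2 + 2*y + 18.
Scan x_0 ∈ {−4, ..., 4}. For each x_0, f_y(x_0, y) is a polynomial in y; find its integer roots y ∈ {−4, ..., 4}, then test f_x and f at those candidates.
  x = -4: f_y(-4, y) = -3*y**2 + 2*y + 98; no integer root y with |y| ≤ 4.
  x = -3: f_y(-3, y) = -3*y**2 + 2*y + 72; no integer root y with |y| ≤ 4.
  x = -2: f_y(-2, y) = -3*y**2 + 2*y + 50; no integer root y with |y| ≤ 4.
  x = -1: f_y(-1, y) = -3*y**2 + 2*y + 32; no integer root y with |y| ≤ 4.
  x = 0: f_y(0, y) = -3*y**2 + 2*y + 18; no integer root y with |y| ≤ 4.
  x = 1: f_y(1, y) = -3*y**2 + 2*y + 8; vanishes at y ∈ {2}. (1, 2): f_x = -12 ≠ 0.
  x = 2: f_y(2, y) = -3*y**2 + 2*y + 2; no integer root y with |y| ≤ 4.
  x = 3: f_y(3, y) = -3*y**2 + 2*y; vanishes at y ∈ {0}. (3, 0): f_x = 0, f = 0 — SINGULAR.
  x = 4: f_y(4, y) = -3*y**2 + 2*y + 2; no integer root y with |y| ≤ 4.
Only singular point on the grid: (3, 0).
Classify: substitute x = 3 + u, y = 0 + v and expand: f = 2*u**2*v - u**2 - v**3 + v**2.
No constant or linear terms (consistent with a singular point). Quadratic part: -u**2 + v**2. Cubic part: 2*u**2*v - v**3.
The quadratic part v**2 - u**2 = (v − u)(v + u) splits into two distinct linear factors, so there are two distinct tangent lines y − 0 = ±(x − 3) — this is a node (ordinary double point).
Classification: node.


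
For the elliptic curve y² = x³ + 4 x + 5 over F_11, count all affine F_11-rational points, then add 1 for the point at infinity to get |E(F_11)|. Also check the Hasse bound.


Affine points = {(0, 4), (0, 7), (3, 0), (6, 5), (6, 6), (9, 0), (10, 0)}; affine count = 7; |E(F_11)| = 8.

Discriminant check: Δ ∝ 4a³ + 27b² = 4·4³ + 27·5² = 4·64 + 27·25 ≡ 7 (mod 11). Nonzero ⇒ E is nonsingular.
For each x ∈ F_11, compute rhs = x³ + 4·x + 5 mod 11, then count y ∈ F_11 with y² ≡ rhs.
  x = 0: rhs = 5, matching y values: 4, 7 (2 points).
  x = 1: rhs = 10, matching y values: none (0 points).
  x = 2: rhs = 10, matching y values: none (0 points).
  x = 3: rhs = 0, matching y values: 0 (1 points).
  x = 4: rhs = 8, matching y values: none (0 points).
  x = 5: rhs = 7, matching y values: none (0 points).
  x = 6: rhs = 3, matching y values: 5, 6 (2 points).
  x = 7: rhs = 2, matching y values: none (0 points).
  x = 8: rhs = 10, matching y values: none (0 points).
  x = 9: rhs = 0, matching y values: 0 (1 points).
  x = 10: rhs = 0, matching y values: 0 (1 points).
Total affine count: 7.
Full point count |E(F_11)| = 7 + 1 = 8.
Hasse bound: |8 − (11+1)| = |-4| = 4 ≤ 2√11 ≈ 6.6332 ✓.


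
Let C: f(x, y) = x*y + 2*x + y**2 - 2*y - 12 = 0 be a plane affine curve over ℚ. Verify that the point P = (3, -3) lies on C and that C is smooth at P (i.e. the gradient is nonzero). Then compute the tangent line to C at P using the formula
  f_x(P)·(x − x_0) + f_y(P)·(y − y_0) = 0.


Tangent line at P: -x - 5*y - 12 = 0.

Step 1: f(3, -3) = 0, so P lies on C.
Step 2: partial derivatives
  f_x(x, y) = y + 2, f_y(x, y) = x + 2*y - 2.
  f_x(P) = -1, f_y(P) = -5 (gradient nonzero, so P is smooth).
Step 3: tangent line at P: -1·(x − 3) + -5·(y − -3) = 0.
Expanding: -x - 5*y - 12 = 0.


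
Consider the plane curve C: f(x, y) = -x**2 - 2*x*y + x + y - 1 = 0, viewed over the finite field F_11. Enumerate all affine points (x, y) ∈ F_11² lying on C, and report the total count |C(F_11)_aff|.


Affine F_11-points: {(0, 1), (1, 10), (2, 10), (3, 3), (4, 6), (5, 5), (7, 6), (8, 5), (9, 8), (10, 1)}; count = 10.

For each of the 121 pairs (x, y) ∈ F_11², evaluate f(x, y) mod 11. Record the zeros.
  x = 0: [0↦10, 1↦0, 2↦1, 3↦2, 4↦3, 5↦4, 6↦5, 7↦6, 8↦7, 9↦8, 10↦9]  zeros at y ∈ {1}
  x = 1: [0↦10, 1↦9, 2↦8, 3↦7, 4↦6, 5↦5, 6↦4, 7↦3, 8↦2, 9↦1, 10↦0]  zeros at y ∈ {10}
  x = 2: [0↦8, 1↦5, 2↦2, 3↦10, 4↦7, 5↦4, 6↦1, 7↦9, 8↦6, 9↦3, 10↦0]  zeros at y ∈ {10}
  x = 3: [0↦4, 1↦10, 2↦5, 3↦0, 4↦6, 5↦1, 6↦7, 7↦2, 8↦8, 9↦3, 10↦9]  zeros at y ∈ {3}
  x = 4: [0↦9, 1↦2, 2↦6, 3↦10, 4↦3, 5↦7, 6↦0, 7↦4, 8↦8, 9↦1, 10↦5]  zeros at y ∈ {6}
  x = 5: [0↦1, 1↦3, 2↦5, 3↦7, 4↦9, 5↦0, 6↦2, 7↦4, 8↦6, 9↦8, 10↦10]  zeros at y ∈ {5}
  x = 6: [0↦2, 1↦2, 2↦2, 3↦2, 4↦2, 5↦2, 6↦2, 7↦2, 8↦2, 9↦2, 10↦2]  zeros at y ∈ ∅
  x = 7: [0↦1, 1↦10, 2↦8, 3↦6, 4↦4, 5↦2, 6↦0, 7↦9, 8↦7, 9↦5, 10↦3]  zeros at y ∈ {6}
  x = 8: [0↦9, 1↦5, 2↦1, 3↦8, 4↦4, 5↦0, 6↦7, 7↦3, 8↦10, 9↦6, 10↦2]  zeros at y ∈ {5}
  x = 9: [0↦4, 1↦9, 2↦3, 3↦8, 4↦2, 5↦7, 6↦1, 7↦6, 8↦0, 9↦5, 10↦10]  zeros at y ∈ {8}
  x = 10: [0↦8, 1↦0, 2↦3, 3↦6, 4↦9, 5↦1, 6↦4, 7↦7, 8↦10, 9↦2, 10↦5]  zeros at y ∈ {1}
Collecting zeros: affine points = {(0, 1), (1, 10), (2, 10), (3, 3), (4, 6), (5, 5), (7, 6), (8, 5), (9, 8), (10, 1)}.
Total count |C(F_11)_aff| = 10.


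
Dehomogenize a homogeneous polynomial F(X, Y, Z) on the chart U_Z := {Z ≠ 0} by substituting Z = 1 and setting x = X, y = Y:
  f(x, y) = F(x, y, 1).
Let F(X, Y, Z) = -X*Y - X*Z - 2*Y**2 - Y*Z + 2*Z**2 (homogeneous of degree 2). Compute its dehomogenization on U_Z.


f(x, y) = -x*y - x - 2*y**2 - y + 2

On U_Z we set Z = 1. Each monomial c·X^i·Y^j·Z^k in F becomes c·x^i·y^j·1^k = c·x^i·y^j.
Substituting Z = 1: F(X, Y, 1) = -x*y - x - 2*y**2 - y + 2.
Note: deg(f) ≤ deg(F) = 2; strict inequality happens when F is divisible by Z (lost terms).


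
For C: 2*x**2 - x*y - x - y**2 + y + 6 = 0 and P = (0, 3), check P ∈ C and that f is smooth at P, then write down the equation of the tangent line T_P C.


Tangent line at P: -4*x - 5*y + 15 = 0.

Step 1: f(0, 3) = 0, so P lies on C.
Step 2: partial derivatives
  f_x(x, y) = 4*x - y - 1, f_y(x, y) = -x - 2*y + 1.
  f_x(P) = -4, f_y(P) = -5 (gradient nonzero, so P is smooth).
Step 3: tangent line at P: -4·(x − 0) + -5·(y − 3) = 0.
Expanding: -4*x - 5*y + 15 = 0.


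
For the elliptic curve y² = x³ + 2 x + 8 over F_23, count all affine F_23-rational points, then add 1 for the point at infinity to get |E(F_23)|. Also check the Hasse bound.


Affine points = {(0, 10), (0, 13), (3, 8), (3, 15), (6, 11), (6, 12), (10, 4), (10, 19), (11, 2), (11, 21), (12, 9), (12, 14), (13, 0), (15, 3), (15, 20)}; affine count = 15; |E(F_23)| = 16.

Discriminant check: Δ ∝ 4a³ + 27b² = 4·2³ + 27·8² = 4·8 + 27·64 ≡ 12 (mod 23). Nonzero ⇒ E is nonsingular.
For each x ∈ F_23, compute rhs = x³ + 2·x + 8 mod 23, then count y ∈ F_23 with y² ≡ rhs.
  x = 0: rhs = 8, matching y values: 10, 13 (2 points).
  x = 1: rhs = 11, matching y values: none (0 points).
  x = 2: rhs = 20, matching y values: none (0 points).
  x = 3: rhs = 18, matching y values: 8, 15 (2 points).
  x = 4: rhs = 11, matching y values: none (0 points).
  x = 5: rhs = 5, matching y values: none (0 points).
  x = 6: rhs = 6, matching y values: 11, 12 (2 points).
  x = 7: rhs = 20, matching y values: none (0 points).
  x = 8: rhs = 7, matching y values: none (0 points).
  x = 9: rhs = 19, matching y values: none (0 points).
  x = 10: rhs = 16, matching y values: 4, 19 (2 points).
  x = 11: rhs = 4, matching y values: 2, 21 (2 points).
  x = 12: rhs = 12, matching y values: 9, 14 (2 points).
  x = 13: rhs = 0, matching y values: 0 (1 points).
  x = 14: rhs = 20, matching y values: none (0 points).
  x = 15: rhs = 9, matching y values: 3, 20 (2 points).
  x = 16: rhs = 19, matching y values: none (0 points).
  x = 17: rhs = 10, matching y values: none (0 points).
  x = 18: rhs = 11, matching y values: none (0 points).
  x = 19: rhs = 5, matching y values: none (0 points).
  x = 20: rhs = 21, matching y values: none (0 points).
  x = 21: rhs = 19, matching y values: none (0 points).
  x = 22: rhs = 5, matching y values: none (0 points).
Total affine count: 15.
Full point count |E(F_23)| = 15 + 1 = 16.
Hasse bound: |16 − (23+1)| = |-8| = 8 ≤ 2√23 ≈ 9.5917 ✓.


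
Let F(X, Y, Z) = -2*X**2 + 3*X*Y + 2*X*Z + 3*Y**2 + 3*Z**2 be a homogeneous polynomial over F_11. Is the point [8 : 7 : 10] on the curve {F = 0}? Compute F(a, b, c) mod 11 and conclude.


F(8,7,10) ≡ 9 (mod 11); P is NOT on the curve.

Evaluate F(8, 7, 10) term-by-term (mod 11).
  -2*X**2 ↦ -2·64·1·1 = -128
  3*X*Y ↦ 3·8·7·1 = 168
  2*X*Z ↦ 2·8·1·10 = 160
  3*Y**2 ↦ 3·1·49·1 = 147
  3*Z**2 ↦ 3·1·1·100 = 300
Sum: F(8, 7, 10) = (-128) + (168) + (160) + (147) + (300) = 647.
Reducing mod 11: 647 ≡ 9 (mod 11).
Since F(a, b, c) ≡ 9 ≠ 0 (mod 11), P does NOT lie on the curve.


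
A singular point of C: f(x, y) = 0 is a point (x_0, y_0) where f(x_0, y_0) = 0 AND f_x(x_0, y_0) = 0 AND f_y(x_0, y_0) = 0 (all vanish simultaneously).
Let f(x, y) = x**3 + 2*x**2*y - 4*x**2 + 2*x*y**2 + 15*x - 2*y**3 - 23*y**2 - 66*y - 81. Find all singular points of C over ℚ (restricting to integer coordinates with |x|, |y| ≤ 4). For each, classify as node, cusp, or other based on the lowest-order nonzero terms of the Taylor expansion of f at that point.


Singular points: {(3, -3)}; classification: node.

Compute partial derivatives:
  f_x = 3*x**2 + 4*x*y - 8*x + 2*y**2 + 15.
  f_y = 2*x**2 + 4*x*y - 6*y**2 - 46*y - 66.
Scan x_0 ∈ {−4, ..., 4}. For each x_0, f_y(x_0, y) is a polynomial in y; find its integer roots y ∈ {−4, ..., 4}, then test f_x and f at those candidates.
  x = -4: f_y(-4, y) = -6*y**2 - 62*y - 34; no integer root y with |y| ≤ 4.
  x = -3: f_y(-3, y) = -6*y**2 - 58*y - 48; no integer root y with |y| ≤ 4.
  x = -2: f_y(-2, y) = -6*y**2 - 54*y - 58; no integer root y with |y| ≤ 4.
  x = -1: f_y(-1, y) = -6*y**2 - 50*y - 64; no integer root y with |y| ≤ 4.
  x = 0: f_y(0, y) = -6*y**2 - 46*y - 66; no integer root y with |y| ≤ 4.
  x = 1: f_y(1, y) = -6*y**2 - 42*y - 64; no integer root y with |y| ≤ 4.
  x = 2: f_y(2, y) = -6*y**2 - 38*y - 58; no integer root y with |y| ≤ 4.
  x = 3: f_y(3, y) = -6*y**2 - 34*y - 48; vanishes at y ∈ {-3}. (3, -3): f_x = 0, f = 0 — SINGULAR.
  x = 4: f_y(4, y) = -6*y**2 - 30*y - 34; no integer root y with |y| ≤ 4.
Only singular point on the grid: (3, -3).
Classify: substitute x = 3 + u, y = -3 + v and expand: f = u**3 + 2*u**2*v - u**2 + 2*u*v**2 - 2*v**3 + v**2.
No constant or linear terms (consistent with a singular point). Quadratic part: -u**2 + v**2. Cubic part: u**3 + 2*u**2*v + 2*u*v**2 - 2*v**3.
The quadratic part v**2 - u**2 = (v − u)(v + u) splits into two distinct linear factors, so there are two distinct tangent lines y − -3 = ±(x − 3) — this is a node (ordinary double point).
Classification: node.


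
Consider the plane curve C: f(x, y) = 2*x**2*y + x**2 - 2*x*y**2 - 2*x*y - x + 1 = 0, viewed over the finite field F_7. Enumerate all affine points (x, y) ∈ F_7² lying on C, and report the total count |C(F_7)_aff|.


Affine F_7-points: {(1, 2), (1, 5), (2, 3), (2, 5), (3, 0), (3, 2), (5, 0), (5, 4)}; count = 8.

For each of the 49 pairs (x, y) ∈ F_7², evaluate f(x, y) mod 7. Record the zeros.
  x = 0: [0↦1, 1↦1, 2↦1, 3↦1, 4↦1, 5↦1, 6↦1]  zeros at y ∈ ∅
  x = 1: [0↦1, 1↦6, 2↦0, 3↦4, 4↦4, 5↦0, 6↦6]  zeros at y ∈ {2, 5}
  x = 2: [0↦3, 1↦3, 2↦2, 3↦0, 4↦4, 5↦0, 6↦2]  zeros at y ∈ {3, 5}
  x = 3: [0↦0, 1↦6, 2↦0, 3↦3, 4↦1, 5↦1, 6↦3]  zeros at y ∈ {0, 2}
  x = 4: [0↦6, 1↦1, 2↦1, 3↦6, 4↦2, 5↦3, 6↦2]  zeros at y ∈ ∅
  x = 5: [0↦0, 1↦2, 2↦5, 3↦2, 4↦0, 5↦6, 6↦6]  zeros at y ∈ {0, 4}
  x = 6: [0↦3, 1↦2, 2↦5, 3↦5, 4↦2, 5↦3, 6↦1]  zeros at y ∈ ∅
Collecting zeros: affine points = {(1, 2), (1, 5), (2, 3), (2, 5), (3, 0), (3, 2), (5, 0), (5, 4)}.
Total count |C(F_7)_aff| = 8.


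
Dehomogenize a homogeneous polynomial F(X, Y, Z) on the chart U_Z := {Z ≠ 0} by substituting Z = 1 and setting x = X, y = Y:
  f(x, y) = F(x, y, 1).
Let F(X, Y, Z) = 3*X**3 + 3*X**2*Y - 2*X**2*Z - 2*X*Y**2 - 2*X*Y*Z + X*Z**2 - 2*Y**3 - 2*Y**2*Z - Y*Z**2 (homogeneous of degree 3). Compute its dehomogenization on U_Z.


f(x, y) = 3*x**3 + 3*x**2*y - 2*x**2 - 2*x*y**2 - 2*x*y + x - 2*y**3 - 2*y**2 - y

On U_Z we set Z = 1. Each monomial c·X^i·Y^j·Z^k in F becomes c·x^i·y^j·1^k = c·x^i·y^j.
Substituting Z = 1: F(X, Y, 1) = 3*x**3 + 3*x**2*y - 2*x**2 - 2*x*y**2 - 2*x*y + x - 2*y**3 - 2*y**2 - y.
Note: deg(f) ≤ deg(F) = 3; strict inequality happens when F is divisible by Z (lost terms).


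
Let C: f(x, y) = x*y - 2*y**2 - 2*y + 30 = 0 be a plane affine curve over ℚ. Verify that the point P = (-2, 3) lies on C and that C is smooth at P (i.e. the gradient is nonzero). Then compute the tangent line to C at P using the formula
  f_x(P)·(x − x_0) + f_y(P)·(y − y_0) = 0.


Tangent line at P: 3*x - 16*y + 54 = 0.

Step 1: f(-2, 3) = 0, so P lies on C.
Step 2: partial derivatives
  f_x(x, y) = y, f_y(x, y) = x - 4*y - 2.
  f_x(P) = 3, f_y(P) = -16 (gradient nonzero, so P is smooth).
Step 3: tangent line at P: 3·(x − -2) + -16·(y − 3) = 0.
Expanding: 3*x - 16*y + 54 = 0.


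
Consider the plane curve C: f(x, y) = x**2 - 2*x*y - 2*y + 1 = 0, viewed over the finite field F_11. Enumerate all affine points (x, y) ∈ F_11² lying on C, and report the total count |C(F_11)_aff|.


Affine F_11-points: {(0, 6), (1, 6), (2, 10), (3, 4), (4, 5), (5, 4), (6, 5), (7, 10), (8, 3), (9, 3)}; count = 10.

For each of the 121 pairs (x, y) ∈ F_11², evaluate f(x, y) mod 11. Record the zeros.
  x = 0: [0↦1, 1↦10, 2↦8, 3↦6, 4↦4, 5↦2, 6↦0, 7↦9, 8↦7, 9↦5, 10↦3]  zeros at y ∈ {6}
  x = 1: [0↦2, 1↦9, 2↦5, 3↦1, 4↦8, 5↦4, 6↦0, 7↦7, 8↦3, 9↦10, 10↦6]  zeros at y ∈ {6}
  x = 2: [0↦5, 1↦10, 2↦4, 3↦9, 4↦3, 5↦8, 6↦2, 7↦7, 8↦1, 9↦6, 10↦0]  zeros at y ∈ {10}
  x = 3: [0↦10, 1↦2, 2↦5, 3↦8, 4↦0, 5↦3, 6↦6, 7↦9, 8↦1, 9↦4, 10↦7]  zeros at y ∈ {4}
  x = 4: [0↦6, 1↦7, 2↦8, 3↦9, 4↦10, 5↦0, 6↦1, 7↦2, 8↦3, 9↦4, 10↦5]  zeros at y ∈ {5}
  x = 5: [0↦4, 1↦3, 2↦2, 3↦1, 4↦0, 5↦10, 6↦9, 7↦8, 8↦7, 9↦6, 10↦5]  zeros at y ∈ {4}
  x = 6: [0↦4, 1↦1, 2↦9, 3↦6, 4↦3, 5↦0, 6↦8, 7↦5, 8↦2, 9↦10, 10↦7]  zeros at y ∈ {5}
  x = 7: [0↦6, 1↦1, 2↦7, 3↦2, 4↦8, 5↦3, 6↦9, 7↦4, 8↦10, 9↦5, 10↦0]  zeros at y ∈ {10}
  x = 8: [0↦10, 1↦3, 2↦7, 3↦0, 4↦4, 5↦8, 6↦1, 7↦5, 8↦9, 9↦2, 10↦6]  zeros at y ∈ {3}
  x = 9: [0↦5, 1↦7, 2↦9, 3↦0, 4↦2, 5↦4, 6↦6, 7↦8, 8↦10, 9↦1, 10↦3]  zeros at y ∈ {3}
  x = 10: [0↦2, 1↦2, 2↦2, 3↦2, 4↦2, 5↦2, 6↦2, 7↦2, 8↦2, 9↦2, 10↦2]  zeros at y ∈ ∅
Collecting zeros: affine points = {(0, 6), (1, 6), (2, 10), (3, 4), (4, 5), (5, 4), (6, 5), (7, 10), (8, 3), (9, 3)}.
Total count |C(F_11)_aff| = 10.


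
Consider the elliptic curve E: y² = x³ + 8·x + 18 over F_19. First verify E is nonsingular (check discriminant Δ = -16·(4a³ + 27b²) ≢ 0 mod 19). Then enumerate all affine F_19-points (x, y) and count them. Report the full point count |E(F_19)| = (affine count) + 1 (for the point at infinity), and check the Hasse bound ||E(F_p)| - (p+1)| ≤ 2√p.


Affine points = {(2, 2), (2, 17), (4, 0), (6, 4), (6, 15), (8, 9), (8, 10), (13, 1), (13, 18), (14, 9), (14, 10), (15, 6), (15, 13), (16, 9), (16, 10), (18, 3), (18, 16)}; affine count = 17; |E(F_19)| = 18.

Discriminant check: Δ ∝ 4a³ + 27b² = 4·8³ + 27·18² = 4·512 + 27·324 ≡ 4 (mod 19). Nonzero ⇒ E is nonsingular.
For each x ∈ F_19, compute rhs = x³ + 8·x + 18 mod 19, then count y ∈ F_19 with y² ≡ rhs.
  x = 0: rhs = 18, matching y values: none (0 points).
  x = 1: rhs = 8, matching y values: none (0 points).
  x = 2: rhs = 4, matching y values: 2, 17 (2 points).
  x = 3: rhs = 12, matching y values: none (0 points).
  x = 4: rhs = 0, matching y values: 0 (1 points).
  x = 5: rhs = 12, matching y values: none (0 points).
  x = 6: rhs = 16, matching y values: 4, 15 (2 points).
  x = 7: rhs = 18, matching y values: none (0 points).
  x = 8: rhs = 5, matching y values: 9, 10 (2 points).
  x = 9: rhs = 2, matching y values: none (0 points).
  x = 10: rhs = 15, matching y values: none (0 points).
  x = 11: rhs = 12, matching y values: none (0 points).
  x = 12: rhs = 18, matching y values: none (0 points).
  x = 13: rhs = 1, matching y values: 1, 18 (2 points).
  x = 14: rhs = 5, matching y values: 9, 10 (2 points).
  x = 15: rhs = 17, matching y values: 6, 13 (2 points).
  x = 16: rhs = 5, matching y values: 9, 10 (2 points).
  x = 17: rhs = 13, matching y values: none (0 points).
  x = 18: rhs = 9, matching y values: 3, 16 (2 points).
Total affine count: 17.
Full point count |E(F_19)| = 17 + 1 = 18.
Hasse bound: |18 − (19+1)| = |-2| = 2 ≤ 2√19 ≈ 8.7178 ✓.


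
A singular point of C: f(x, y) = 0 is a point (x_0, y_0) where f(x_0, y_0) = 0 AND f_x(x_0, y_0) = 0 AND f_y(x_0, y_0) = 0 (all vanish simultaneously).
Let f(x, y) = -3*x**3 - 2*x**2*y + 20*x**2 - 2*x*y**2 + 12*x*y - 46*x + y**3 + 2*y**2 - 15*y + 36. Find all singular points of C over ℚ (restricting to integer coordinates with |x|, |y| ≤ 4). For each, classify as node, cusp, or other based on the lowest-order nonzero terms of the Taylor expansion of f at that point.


Singular points: {(2, 1)}; classification: cusp.

Compute partial derivatives:
  f_x = -9*x**2 - 4*x*y + 40*x - 2*y**2 + 12*y - 46.
  f_y = -2*x**2 - 4*x*y + 12*x + 3*y**2 + 4*y - 15.
Scan x_0 ∈ {−4, ..., 4}. For each x_0, f_y(x_0, y) is a polynomial in y; find its integer roots y ∈ {−4, ..., 4}, then test f_x and f at those candidates.
  x = -4: f_y(-4, y) = 3*y**2 + 20*y - 95; no integer root y with |y| ≤ 4.
  x = -3: f_y(-3, y) = 3*y**2 + 16*y - 69; no integer root y with |y| ≤ 4.
  x = -2: f_y(-2, y) = 3*y**2 + 12*y - 47; no integer root y with |y| ≤ 4.
  x = -1: f_y(-1, y) = 3*y**2 + 8*y - 29; no integer root y with |y| ≤ 4.
  x = 0: f_y(0, y) = 3*y**2 + 4*y - 15; vanishes at y ∈ {-3}. (0, -3): f_x = -100 ≠ 0.
  x = 1: f_y(1, y) = 3*y**2 - 5; no integer root y with |y| ≤ 4.
  x = 2: f_y(2, y) = 3*y**2 - 4*y + 1; vanishes at y ∈ {1}. (2, 1): f_x = 0, f = 0 — SINGULAR.
  x = 3: f_y(3, y) = 3*y**2 - 8*y + 3; no integer root y with |y| ≤ 4.
  x = 4: f_y(4, y) = 3*y**2 - 12*y + 1; no integer root y with |y| ≤ 4.
Only singular point on the grid: (2, 1).
Classify: substitute x = 2 + u, y = 1 + v and expand: f = -3*u**3 - 2*u**2*v - 2*u*v**2 + v**3 + v**2.
No constant or linear terms (consistent with a singular point). Quadratic part: v**2. Cubic part: -3*u**3 - 2*u**2*v - 2*u*v**2 + v**3.
The quadratic part v**2 is a perfect square, so there is a single (double) tangent line v = 0, i.e. y = 1. Restricting the cubic part to that line (v = 0) leaves -3*u**3 ≠ 0, so f is not divisible by v and the branch is v² ≈ 3*u**3 to lowest order — this is a cusp.
Classification: cusp.


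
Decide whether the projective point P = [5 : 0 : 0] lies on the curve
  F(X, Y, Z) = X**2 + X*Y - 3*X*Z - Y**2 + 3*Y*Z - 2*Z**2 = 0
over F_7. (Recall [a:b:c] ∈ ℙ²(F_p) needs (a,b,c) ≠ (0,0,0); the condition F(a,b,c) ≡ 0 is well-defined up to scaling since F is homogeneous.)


F(5,0,0) ≡ 4 (mod 7); P is NOT on the curve.

Evaluate F(5, 0, 0) term-by-term (mod 7).
  X**2 ↦ 1·25·1·1 = 25
  X*Y ↦ 1·5·0·1 = 0
  -3*X*Z ↦ -3·5·1·0 = 0
  -Y**2 ↦ -1·1·0·1 = 0
  3*Y*Z ↦ 3·1·0·0 = 0
  -2*Z**2 ↦ -2·1·1·0 = 0
Sum: F(5, 0, 0) = (25) + (0) + (0) + (0) + (0) + (0) = 25.
Reducing mod 7: 25 ≡ 4 (mod 7).
Since F(a, b, c) ≡ 4 ≠ 0 (mod 7), P does NOT lie on the curve.


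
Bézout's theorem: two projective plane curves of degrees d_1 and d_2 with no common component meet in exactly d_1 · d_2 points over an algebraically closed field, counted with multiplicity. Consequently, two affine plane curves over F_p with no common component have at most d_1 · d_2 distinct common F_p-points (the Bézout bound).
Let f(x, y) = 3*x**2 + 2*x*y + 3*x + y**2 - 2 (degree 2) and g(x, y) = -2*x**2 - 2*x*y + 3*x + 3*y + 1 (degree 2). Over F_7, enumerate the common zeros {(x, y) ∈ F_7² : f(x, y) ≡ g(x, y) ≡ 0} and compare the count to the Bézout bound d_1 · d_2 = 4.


Common zeros: ∅; count = 0; Bézout bound = 4.

deg(f) = 2, deg(g) = 2, so Bézout bound = 4.
Scan x ∈ F_7. For each x, list the y ∈ F_7 with f(x, y) ≡ 0 and those with g(x, y) ≡ 0 (mod 7); the common zeros in that column are the intersection.
  x = 0: f ≡ 0 at y ∈ {3, 4}; g ≡ 0 at y ∈ {2}; common: ∅.
  x = 1: f ≡ 0 at y ∈ {1, 4}; g ≡ 0 at y ∈ {5}; common: ∅.
  x = 2: f ≡ 0 at y ∈ {1, 2}; g ≡ 0 at y ∈ {6}; common: ∅.
  x = 3: f ≡ 0 at y ∈ ∅; g ≡ 0 at y ∈ {2}; common: ∅.
  x = 4: f ≡ 0 at y ∈ {3}; g ≡ 0 at y ∈ {6}; common: ∅.
  x = 5: f ≡ 0 at y ∈ {2}; g ≡ 0 at y ∈ ∅; common: ∅.
  x = 6: f ≡ 0 at y ∈ ∅; g ≡ 0 at y ∈ {5}; common: ∅.
Collecting: common zeros = ∅, so the count is 0.
Comparison with the Bézout bound: 0 ≤ 4 = deg(f)·deg(g), as expected for curves with no common component (the affine F_7-count falls short of the bound because intersections may lie at infinity, over extension fields, or carry multiplicity).


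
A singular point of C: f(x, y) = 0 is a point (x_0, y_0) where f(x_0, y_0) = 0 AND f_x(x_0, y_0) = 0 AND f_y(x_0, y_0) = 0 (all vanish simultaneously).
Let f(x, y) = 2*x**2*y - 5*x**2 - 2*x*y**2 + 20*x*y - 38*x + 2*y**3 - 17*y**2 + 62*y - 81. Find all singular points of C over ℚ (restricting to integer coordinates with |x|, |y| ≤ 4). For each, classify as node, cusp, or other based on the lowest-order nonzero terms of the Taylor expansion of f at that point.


Singular points: {(-3, 2)}; classification: node.

Compute partial derivatives:
  f_x = 4*x*y - 10*x - 2*y**2 + 20*y - 38.
  f_y = 2*x**2 - 4*x*y + 20*x + 6*y**2 - 34*y + 62.
Scan x_0 ∈ {−4, ..., 4}. For each x_0, f_y(x_0, y) is a polynomial in y; find its integer roots y ∈ {−4, ..., 4}, then test f_x and f at those candidates.
  x = -4: f_y(-4, y) = 6*y**2 - 18*y + 14; no integer root y with |y| ≤ 4.
  x = -3: f_y(-3, y) = 6*y**2 - 22*y + 20; vanishes at y ∈ {2}. (-3, 2): f_x = 0, f = 0 — SINGULAR.
  x = -2: f_y(-2, y) = 6*y**2 - 26*y + 30; no integer root y with |y| ≤ 4.
  x = -1: f_y(-1, y) = 6*y**2 - 30*y + 44; no integer root y with |y| ≤ 4.
  x = 0: f_y(0, y) = 6*y**2 - 34*y + 62; no integer root y with |y| ≤ 4.
  x = 1: f_y(1, y) = 6*y**2 - 38*y + 84; no integer root y with |y| ≤ 4.
  x = 2: f_y(2, y) = 6*y**2 - 42*y + 110; no integer root y with |y| ≤ 4.
  x = 3: f_y(3, y) = 6*y**2 - 46*y + 140; no integer root y with |y| ≤ 4.
  x = 4: f_y(4, y) = 6*y**2 - 50*y + 174; no integer root y with |y| ≤ 4.
Only singular point on the grid: (-3, 2).
Classify: substitute x = -3 + u, y = 2 + v and expand: f = 2*u**2*v - u**2 - 2*u*v**2 + 2*v**3 + v**2.
No constant or linear terms (consistent with a singular point). Quadratic part: -u**2 + v**2. Cubic part: 2*u**2*v - 2*u*v**2 + 2*v**3.
The quadratic part v**2 - u**2 = (v − u)(v + u) splits into two distinct linear factors, so there are two distinct tangent lines y − 2 = ±(x − -3) — this is a node (ordinary double point).
Classification: node.


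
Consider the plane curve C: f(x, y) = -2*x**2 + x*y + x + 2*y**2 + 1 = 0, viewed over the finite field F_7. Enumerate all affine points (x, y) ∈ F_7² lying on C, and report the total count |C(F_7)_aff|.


Affine F_7-points: {(1, 0), (1, 3), (2, 2), (2, 4), (3, 0), (3, 2), (4, 1), (4, 4)}; count = 8.

For each of the 49 pairs (x, y) ∈ F_7², evaluate f(x, y) mod 7. Record the zeros.
  x = 0: [0↦1, 1↦3, 2↦2, 3↦5, 4↦5, 5↦2, 6↦3]  zeros at y ∈ ∅
  x = 1: [0↦0, 1↦3, 2↦3, 3↦0, 4↦1, 5↦6, 6↦1]  zeros at y ∈ {0, 3}
  x = 2: [0↦2, 1↦6, 2↦0, 3↦5, 4↦0, 5↦6, 6↦2]  zeros at y ∈ {2, 4}
  x = 3: [0↦0, 1↦5, 2↦0, 3↦6, 4↦2, 5↦2, 6↦6]  zeros at y ∈ {0, 2}
  x = 4: [0↦1, 1↦0, 2↦3, 3↦3, 4↦0, 5↦1, 6↦6]  zeros at y ∈ {1, 4}
  x = 5: [0↦5, 1↦5, 2↦2, 3↦3, 4↦1, 5↦3, 6↦2]  zeros at y ∈ ∅
  x = 6: [0↦5, 1↦6, 2↦4, 3↦6, 4↦5, 5↦1, 6↦1]  zeros at y ∈ ∅
Collecting zeros: affine points = {(1, 0), (1, 3), (2, 2), (2, 4), (3, 0), (3, 2), (4, 1), (4, 4)}.
Total count |C(F_7)_aff| = 8.


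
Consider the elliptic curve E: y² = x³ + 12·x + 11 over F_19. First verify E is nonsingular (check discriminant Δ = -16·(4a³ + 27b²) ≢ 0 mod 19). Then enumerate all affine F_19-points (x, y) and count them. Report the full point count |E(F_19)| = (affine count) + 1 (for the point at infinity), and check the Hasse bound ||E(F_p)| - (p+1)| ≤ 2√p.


Affine points = {(0, 7), (0, 12), (1, 9), (1, 10), (2, 9), (2, 10), (3, 6), (3, 13), (4, 3), (4, 16), (5, 5), (5, 14), (7, 1), (7, 18), (8, 7), (8, 12), (11, 7), (11, 12), (14, 4), (14, 15), (16, 9), (16, 10), (17, 6), (17, 13), (18, 6), (18, 13)}; affine count = 26; |E(F_19)| = 27.

Discriminant check: Δ ∝ 4a³ + 27b² = 4·12³ + 27·11² = 4·1728 + 27·121 ≡ 14 (mod 19). Nonzero ⇒ E is nonsingular.
For each x ∈ F_19, compute rhs = x³ + 12·x + 11 mod 19, then count y ∈ F_19 with y² ≡ rhs.
  x = 0: rhs = 11, matching y values: 7, 12 (2 points).
  x = 1: rhs = 5, matching y values: 9, 10 (2 points).
  x = 2: rhs = 5, matching y values: 9, 10 (2 points).
  x = 3: rhs = 17, matching y values: 6, 13 (2 points).
  x = 4: rhs = 9, matching y values: 3, 16 (2 points).
  x = 5: rhs = 6, matching y values: 5, 14 (2 points).
  x = 6: rhs = 14, matching y values: none (0 points).
  x = 7: rhs = 1, matching y values: 1, 18 (2 points).
  x = 8: rhs = 11, matching y values: 7, 12 (2 points).
  x = 9: rhs = 12, matching y values: none (0 points).
  x = 10: rhs = 10, matching y values: none (0 points).
  x = 11: rhs = 11, matching y values: 7, 12 (2 points).
  x = 12: rhs = 2, matching y values: none (0 points).
  x = 13: rhs = 8, matching y values: none (0 points).
  x = 14: rhs = 16, matching y values: 4, 15 (2 points).
  x = 15: rhs = 13, matching y values: none (0 points).
  x = 16: rhs = 5, matching y values: 9, 10 (2 points).
  x = 17: rhs = 17, matching y values: 6, 13 (2 points).
  x = 18: rhs = 17, matching y values: 6, 13 (2 points).
Total affine count: 26.
Full point count |E(F_19)| = 26 + 1 = 27.
Hasse bound: |27 − (19+1)| = |7| = 7 ≤ 2√19 ≈ 8.7178 ✓.


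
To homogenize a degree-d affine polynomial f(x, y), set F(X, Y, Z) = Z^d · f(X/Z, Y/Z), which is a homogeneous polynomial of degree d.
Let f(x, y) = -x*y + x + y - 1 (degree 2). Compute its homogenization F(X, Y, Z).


F(X, Y, Z) = -X*Y + X*Z + Y*Z - Z**2

deg(f) = 2.
Substitute x = X/Z, y = Y/Z into f, then multiply by Z^2.
  monomial -1·x^1·y^1 ↦ -1·X^1·Y^1·Z^0.
  monomial 1·x^1·y^0 ↦ 1·X^1·Y^0·Z^1.
  monomial 1·x^0·y^1 ↦ 1·X^0·Y^1·Z^1.
  monomial -1·x^0·y^0 ↦ -1·X^0·Y^0·Z^2.
Collecting: F(X, Y, Z) = -X*Y + X*Z + Y*Z - Z**2.


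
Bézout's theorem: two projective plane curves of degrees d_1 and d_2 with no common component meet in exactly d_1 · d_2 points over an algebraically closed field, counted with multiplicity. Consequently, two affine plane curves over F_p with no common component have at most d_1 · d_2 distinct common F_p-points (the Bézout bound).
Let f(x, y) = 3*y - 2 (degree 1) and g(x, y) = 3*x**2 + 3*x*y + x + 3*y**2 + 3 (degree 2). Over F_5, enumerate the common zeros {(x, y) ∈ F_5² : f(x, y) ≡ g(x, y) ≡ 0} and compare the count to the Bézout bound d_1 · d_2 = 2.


Common zeros: ∅; count = 0; Bézout bound = 2.

deg(f) = 1, deg(g) = 2, so Bézout bound = 2.
Scan x ∈ F_5. For each x, list the y ∈ F_5 with f(x, y) ≡ 0 and those with g(x, y) ≡ 0 (mod 5); the common zeros in that column are the intersection.
  x = 0: f ≡ 0 at y ∈ {4}; g ≡ 0 at y ∈ {2, 3}; common: ∅.
  x = 1: f ≡ 0 at y ∈ {4}; g ≡ 0 at y ∈ {2}; common: ∅.
  x = 2: f ≡ 0 at y ∈ {4}; g ≡ 0 at y ∈ ∅; common: ∅.
  x = 3: f ≡ 0 at y ∈ {4}; g ≡ 0 at y ∈ {1}; common: ∅.
  x = 4: f ≡ 0 at y ∈ {4}; g ≡ 0 at y ∈ {0, 1}; common: ∅.
Collecting: common zeros = ∅, so the count is 0.
Comparison with the Bézout bound: 0 ≤ 2 = deg(f)·deg(g), as expected for curves with no common component (the affine F_5-count falls short of the bound because intersections may lie at infinity, over extension fields, or carry multiplicity).


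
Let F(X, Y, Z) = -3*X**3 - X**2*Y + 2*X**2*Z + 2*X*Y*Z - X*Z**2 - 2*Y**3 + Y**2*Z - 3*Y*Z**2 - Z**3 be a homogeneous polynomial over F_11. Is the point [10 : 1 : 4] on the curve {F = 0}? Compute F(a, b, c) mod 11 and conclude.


F(10,1,4) ≡ 7 (mod 11); P is NOT on the curve.

Evaluate F(10, 1, 4) term-by-term (mod 11).
  -3*X**3 ↦ -3·1000·1·1 = -3000
  -X**2*Y ↦ -1·100·1·1 = -100
  2*X**2*Z ↦ 2·100·1·4 = 800
  2*X*Y*Z ↦ 2·10·1·4 = 80
  -X*Z**2 ↦ -1·10·1·16 = -160
  -2*Y**3 ↦ -2·1·1·1 = -2
  Y**2*Z ↦ 1·1·1·4 = 4
  -3*Y*Z**2 ↦ -3·1·1·16 = -48
  -Z**3 ↦ -1·1·1·64 = -64
Sum: F(10, 1, 4) = (-3000) + (-100) + (800) + (80) + (-160) + (-2) + (4) + (-48) + (-64) = -2490.
Reducing mod 11: -2490 ≡ 7 (mod 11).
Since F(a, b, c) ≡ 7 ≠ 0 (mod 11), P does NOT lie on the curve.


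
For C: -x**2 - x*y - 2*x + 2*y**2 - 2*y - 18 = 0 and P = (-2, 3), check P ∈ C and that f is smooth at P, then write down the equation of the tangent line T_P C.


Tangent line at P: -x + 12*y - 38 = 0.

Step 1: f(-2, 3) = 0, so P lies on C.
Step 2: partial derivatives
  f_x(x, y) = -2*x - y - 2, f_y(x, y) = -x + 4*y - 2.
  f_x(P) = -1, f_y(P) = 12 (gradient nonzero, so P is smooth).
Step 3: tangent line at P: -1·(x − -2) + 12·(y − 3) = 0.
Expanding: -x + 12*y - 38 = 0.


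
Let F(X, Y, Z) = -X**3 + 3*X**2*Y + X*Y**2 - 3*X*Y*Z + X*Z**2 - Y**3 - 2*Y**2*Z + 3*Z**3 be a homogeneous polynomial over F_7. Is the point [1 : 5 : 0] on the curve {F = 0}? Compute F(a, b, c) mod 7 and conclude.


F(1,5,0) ≡ 5 (mod 7); P is NOT on the curve.

Evaluate F(1, 5, 0) term-by-term (mod 7).
  -X**3 ↦ -1·1·1·1 = -1
  3*X**2*Y ↦ 3·1·5·1 = 15
  X*Y**2 ↦ 1·1·25·1 = 25
  -3*X*Y*Z ↦ -3·1·5·0 = 0
  X*Z**2 ↦ 1·1·1·0 = 0
  -Y**3 ↦ -1·1·125·1 = -125
  -2*Y**2*Z ↦ -2·1·25·0 = 0
  3*Z**3 ↦ 3·1·1·0 = 0
Sum: F(1, 5, 0) = (-1) + (15) + (25) + (0) + (0) + (-125) + (0) + (0) = -86.
Reducing mod 7: -86 ≡ 5 (mod 7).
Since F(a, b, c) ≡ 5 ≠ 0 (mod 7), P does NOT lie on the curve.


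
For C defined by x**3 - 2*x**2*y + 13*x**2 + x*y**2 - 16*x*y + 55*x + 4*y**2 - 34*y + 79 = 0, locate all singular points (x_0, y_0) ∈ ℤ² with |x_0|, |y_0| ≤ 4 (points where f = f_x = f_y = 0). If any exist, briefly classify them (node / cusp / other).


Singular points: {(-3, 2)}; classification: cusp.

Compute partial derivatives:
  f_x = 3*x**2 - 4*x*y + 26*x + y**2 - 16*y + 55.
  f_y = -2*x**2 + 2*x*y - 16*x + 8*y - 34.
Scan x_0 ∈ {−4, ..., 4}. For each x_0, f_y(x_0, y) is a polynomial in y; find its integer roots y ∈ {−4, ..., 4}, then test f_x and f at those candidates.
  x = -4: f_y(-4, y) = -2; no integer root y with |y| ≤ 4.
  x = -3: f_y(-3, y) = 2*y - 4; vanishes at y ∈ {2}. (-3, 2): f_x = 0, f = 0 — SINGULAR.
  x = -2: f_y(-2, y) = 4*y - 10; no integer root y with |y| ≤ 4.
  x = -1: f_y(-1, y) = 6*y - 20; no integer root y with |y| ≤ 4.
  x = 0: f_y(0, y) = 8*y - 34; no integer root y with |y| ≤ 4.
  x = 1: f_y(1, y) = 10*y - 52; no integer root y with |y| ≤ 4.
  x = 2: f_y(2, y) = 12*y - 74; no integer root y with |y| ≤ 4.
  x = 3: f_y(3, y) = 14*y - 100; no integer root y with |y| ≤ 4.
  x = 4: f_y(4, y) = 16*y - 130; no integer root y with |y| ≤ 4.
Only singular point on the grid: (-3, 2).
Classify: substitute x = -3 + u, y = 2 + v and expand: f = u**3 - 2*u**2*v + u*v**2 + v**2.
No constant or linear terms (consistent with a singular point). Quadratic part: v**2. Cubic part: u**3 - 2*u**2*v + u*v**2.
The quadratic part v**2 is a perfect square, so there is a single (double) tangent line v = 0, i.e. y = 2. Restricting the cubic part to that line (v = 0) leaves u**3 ≠ 0, so f is not divisible by v and the branch is v² ≈ -u**3 to lowest order — this is a cusp.
Classification: cusp.


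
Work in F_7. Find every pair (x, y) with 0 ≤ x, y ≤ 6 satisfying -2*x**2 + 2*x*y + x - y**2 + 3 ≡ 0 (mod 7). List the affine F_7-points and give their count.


Affine F_7-points: {(2, 1), (2, 3), (3, 1), (3, 5), (5, 0), (5, 3), (6, 0), (6, 5)}; count = 8.

For each of the 49 pairs (x, y) ∈ F_7², evaluate f(x, y) mod 7. Record the zeros.
  x = 0: [0↦3, 1↦2, 2↦6, 3↦1, 4↦1, 5↦6, 6↦2]  zeros at y ∈ ∅
  x = 1: [0↦2, 1↦3, 2↦2, 3↦6, 4↦1, 5↦1, 6↦6]  zeros at y ∈ ∅
  x = 2: [0↦4, 1↦0, 2↦1, 3↦0, 4↦4, 5↦6, 6↦6]  zeros at y ∈ {1, 3}
  x = 3: [0↦2, 1↦0, 2↦3, 3↦4, 4↦3, 5↦0, 6↦2]  zeros at y ∈ {1, 5}
  x = 4: [0↦3, 1↦3, 2↦1, 3↦4, 4↦5, 5↦4, 6↦1]  zeros at y ∈ ∅
  x = 5: [0↦0, 1↦2, 2↦2, 3↦0, 4↦3, 5↦4, 6↦3]  zeros at y ∈ {0, 3}
  x = 6: [0↦0, 1↦4, 2↦6, 3↦6, 4↦4, 5↦0, 6↦1]  zeros at y ∈ {0, 5}
Collecting zeros: affine points = {(2, 1), (2, 3), (3, 1), (3, 5), (5, 0), (5, 3), (6, 0), (6, 5)}.
Total count |C(F_7)_aff| = 8.


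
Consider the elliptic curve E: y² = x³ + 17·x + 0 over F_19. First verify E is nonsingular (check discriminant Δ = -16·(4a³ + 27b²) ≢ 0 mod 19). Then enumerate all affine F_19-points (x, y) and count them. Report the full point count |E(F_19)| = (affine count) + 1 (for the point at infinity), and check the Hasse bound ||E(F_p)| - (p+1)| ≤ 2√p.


Affine points = {(0, 0), (2, 2), (2, 17), (5, 1), (5, 18), (7, 5), (7, 14), (10, 7), (10, 12), (11, 6), (11, 13), (13, 9), (13, 10), (15, 1), (15, 18), (16, 6), (16, 13), (18, 1), (18, 18)}; affine count = 19; |E(F_19)| = 20.

Discriminant check: Δ ∝ 4a³ + 27b² = 4·17³ + 27·0² = 4·4913 + 27·0 ≡ 6 (mod 19). Nonzero ⇒ E is nonsingular.
For each x ∈ F_19, compute rhs = x³ + 17·x + 0 mod 19, then count y ∈ F_19 with y² ≡ rhs.
  x = 0: rhs = 0, matching y values: 0 (1 points).
  x = 1: rhs = 18, matching y values: none (0 points).
  x = 2: rhs = 4, matching y values: 2, 17 (2 points).
  x = 3: rhs = 2, matching y values: none (0 points).
  x = 4: rhs = 18, matching y values: none (0 points).
  x = 5: rhs = 1, matching y values: 1, 18 (2 points).
  x = 6: rhs = 14, matching y values: none (0 points).
  x = 7: rhs = 6, matching y values: 5, 14 (2 points).
  x = 8: rhs = 2, matching y values: none (0 points).
  x = 9: rhs = 8, matching y values: none (0 points).
  x = 10: rhs = 11, matching y values: 7, 12 (2 points).
  x = 11: rhs = 17, matching y values: 6, 13 (2 points).
  x = 12: rhs = 13, matching y values: none (0 points).
  x = 13: rhs = 5, matching y values: 9, 10 (2 points).
  x = 14: rhs = 18, matching y values: none (0 points).
  x = 15: rhs = 1, matching y values: 1, 18 (2 points).
  x = 16: rhs = 17, matching y values: 6, 13 (2 points).
  x = 17: rhs = 15, matching y values: none (0 points).
  x = 18: rhs = 1, matching y values: 1, 18 (2 points).
Total affine count: 19.
Full point count |E(F_19)| = 19 + 1 = 20.
Hasse bound: |20 − (19+1)| = |0| = 0 ≤ 2√19 ≈ 8.7178 ✓.


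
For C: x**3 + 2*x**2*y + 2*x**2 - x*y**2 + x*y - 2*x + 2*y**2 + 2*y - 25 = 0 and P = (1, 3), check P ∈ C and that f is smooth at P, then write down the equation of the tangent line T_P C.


Tangent line at P: 11*x + 11*y - 44 = 0.

Step 1: f(1, 3) = 0, so P lies on C.
Step 2: partial derivatives
  f_x(x, y) = 3*x**2 + 4*x*y + 4*x - y**2 + y - 2, f_y(x, y) = 2*x**2 - 2*x*y + x + 4*y + 2.
  f_x(P) = 11, f_y(P) = 11 (gradient nonzero, so P is smooth).
Step 3: tangent line at P: 11·(x − 1) + 11·(y − 3) = 0.
Expanding: 11*x + 11*y - 44 = 0.


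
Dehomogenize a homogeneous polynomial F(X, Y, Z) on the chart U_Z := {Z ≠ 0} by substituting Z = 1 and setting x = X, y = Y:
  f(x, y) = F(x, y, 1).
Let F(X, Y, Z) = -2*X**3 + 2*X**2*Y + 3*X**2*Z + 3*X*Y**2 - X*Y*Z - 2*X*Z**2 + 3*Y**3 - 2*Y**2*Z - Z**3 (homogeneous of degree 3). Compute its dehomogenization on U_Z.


f(x, y) = -2*x**3 + 2*x**2*y + 3*x**2 + 3*x*y**2 - x*y - 2*x + 3*y**3 - 2*y**2 - 1

On U_Z we set Z = 1. Each monomial c·X^i·Y^j·Z^k in F becomes c·x^i·y^j·1^k = c·x^i·y^j.
Substituting Z = 1: F(X, Y, 1) = -2*x**3 + 2*x**2*y + 3*x**2 + 3*x*y**2 - x*y - 2*x + 3*y**3 - 2*y**2 - 1.
Note: deg(f) ≤ deg(F) = 3; strict inequality happens when F is divisible by Z (lost terms).


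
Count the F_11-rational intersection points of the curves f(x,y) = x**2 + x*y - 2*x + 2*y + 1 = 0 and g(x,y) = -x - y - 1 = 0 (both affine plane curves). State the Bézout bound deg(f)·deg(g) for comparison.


Common zeros: {(2, 8)}; count = 1; Bézout bound = 2.

deg(f) = 2, deg(g) = 1, so Bézout bound = 2.
Scan x ∈ F_11. For each x, list the y ∈ F_11 with f(x, y) ≡ 0 and those with g(x, y) ≡ 0 (mod 11); the common zeros in that column are the intersection.
  x = 0: f ≡ 0 at y ∈ {5}; g ≡ 0 at y ∈ {10}; common: ∅.
  x = 1: f ≡ 0 at y ∈ {0}; g ≡ 0 at y ∈ {9}; common: ∅.
  x = 2: f ≡ 0 at y ∈ {8}; g ≡ 0 at y ∈ {8}; common: {8}.
  x = 3: f ≡ 0 at y ∈ {8}; g ≡ 0 at y ∈ {7}; common: ∅.
  x = 4: f ≡ 0 at y ∈ {4}; g ≡ 0 at y ∈ {6}; common: ∅.
  x = 5: f ≡ 0 at y ∈ {4}; g ≡ 0 at y ∈ {5}; common: ∅.
  x = 6: f ≡ 0 at y ∈ {1}; g ≡ 0 at y ∈ {4}; common: ∅.
  x = 7: f ≡ 0 at y ∈ {7}; g ≡ 0 at y ∈ {3}; common: ∅.
  x = 8: f ≡ 0 at y ∈ {5}; g ≡ 0 at y ∈ {2}; common: ∅.
  x = 9: f ≡ 0 at y ∈ ∅; g ≡ 0 at y ∈ {1}; common: ∅.
  x = 10: f ≡ 0 at y ∈ {7}; g ≡ 0 at y ∈ {0}; common: ∅.
Collecting: common zeros = {(2, 8)}, so the count is 1.
Comparison with the Bézout bound: 1 ≤ 2 = deg(f)·deg(g), as expected for curves with no common component (the affine F_11-count falls short of the bound because intersections may lie at infinity, over extension fields, or carry multiplicity).


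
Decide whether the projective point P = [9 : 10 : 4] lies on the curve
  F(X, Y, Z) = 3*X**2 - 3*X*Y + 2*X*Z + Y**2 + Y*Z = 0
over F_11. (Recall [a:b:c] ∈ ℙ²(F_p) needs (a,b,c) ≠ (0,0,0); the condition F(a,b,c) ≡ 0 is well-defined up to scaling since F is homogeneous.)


F(9,10,4) ≡ 9 (mod 11); P is NOT on the curve.

Evaluate F(9, 10, 4) term-by-term (mod 11).
  3*X**2 ↦ 3·81·1·1 = 243
  -3*X*Y ↦ -3·9·10·1 = -270
  2*X*Z ↦ 2·9·1·4 = 72
  Y**2 ↦ 1·1·100·1 = 100
  Y*Z ↦ 1·1·10·4 = 40
Sum: F(9, 10, 4) = (243) + (-270) + (72) + (100) + (40) = 185.
Reducing mod 11: 185 ≡ 9 (mod 11).
Since F(a, b, c) ≡ 9 ≠ 0 (mod 11), P does NOT lie on the curve.
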